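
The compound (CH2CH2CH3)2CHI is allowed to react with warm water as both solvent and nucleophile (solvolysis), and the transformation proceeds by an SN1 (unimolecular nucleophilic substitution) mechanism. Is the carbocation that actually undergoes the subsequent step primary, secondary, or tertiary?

Step 1: The C–I bond breaks with both electrons going to the iodide; I⁻ leaves and a secondary carbocation remains.
No single 1,2-shift to an adjacent carbon would give a more-substituted cation, so no rearrangement occurs.

secondary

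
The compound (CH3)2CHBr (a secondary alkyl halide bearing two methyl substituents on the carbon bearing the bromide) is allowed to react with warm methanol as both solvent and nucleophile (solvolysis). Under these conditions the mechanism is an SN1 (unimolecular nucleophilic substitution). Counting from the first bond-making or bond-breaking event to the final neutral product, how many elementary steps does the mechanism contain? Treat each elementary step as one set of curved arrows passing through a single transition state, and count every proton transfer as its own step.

Step 1: Ionisation: the C–Br σ-bond cleaves heterolytically; both bonding electrons depart with Br⁻, leaving a secondary carbocation at the α-carbon.
(No 1,2-shift: no single shift to an adjacent carbon would give a more stable cation.)
Step 2: CH3OH donates an oxygen lone pair into the empty p orbital of the cation, giving a protonated ether (an oxonium ion).
Step 3: Deprotonation of the oxonium oxygen by solvent methanol yields the neutral ether.
Total: 3 elementary steps.

3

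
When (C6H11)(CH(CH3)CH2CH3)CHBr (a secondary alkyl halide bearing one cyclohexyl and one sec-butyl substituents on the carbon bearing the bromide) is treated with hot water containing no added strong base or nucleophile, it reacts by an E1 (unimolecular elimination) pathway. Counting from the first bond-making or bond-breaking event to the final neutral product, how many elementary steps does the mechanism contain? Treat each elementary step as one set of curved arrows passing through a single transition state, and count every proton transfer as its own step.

Step 1: Unassisted departure of Br⁻ (taking the C–Br bonding pair) generates a secondary carbocation.
Step 2: Carbocation rearrangement: a 1,2-hydride shift from the adjacent cyclohexyl carbon converts the initially-formed secondary cation into the more stable tertiary cation.
Step 3: Loss of a β-proton to a water molecule of the solvent: the C–H bonding pair collapses toward the cationic carbon to form the C=C π bond, yielding the alkene.
Total: 3 elementary steps.

3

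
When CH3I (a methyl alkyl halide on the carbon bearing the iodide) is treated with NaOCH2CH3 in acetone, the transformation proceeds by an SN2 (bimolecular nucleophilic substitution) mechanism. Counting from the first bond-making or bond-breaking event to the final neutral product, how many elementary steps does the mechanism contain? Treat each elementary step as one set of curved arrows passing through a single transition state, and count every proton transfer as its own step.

Step 1: The ethoxide nucleophile donates a lone pair from O to the α-carbon in a backside attack; simultaneously the C–I σ-bond breaks and both of its electrons leave with I⁻. One concerted step with inversion of configuration.
Total: 1 elementary step.

1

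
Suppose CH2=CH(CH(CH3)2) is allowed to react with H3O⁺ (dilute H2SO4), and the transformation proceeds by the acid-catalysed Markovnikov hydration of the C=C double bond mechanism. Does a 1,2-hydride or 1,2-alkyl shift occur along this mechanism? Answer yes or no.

The first-formed carbocation is secondary.
The adjacent isopropyl carbon already bears 2 other carbon substituents and has a hydrogen to migrate; after a 1,2-hydride shift from that carbon the positive charge sits on a tertiary centre.
Tertiary is more stable than secondary, so the shift occurs.

yes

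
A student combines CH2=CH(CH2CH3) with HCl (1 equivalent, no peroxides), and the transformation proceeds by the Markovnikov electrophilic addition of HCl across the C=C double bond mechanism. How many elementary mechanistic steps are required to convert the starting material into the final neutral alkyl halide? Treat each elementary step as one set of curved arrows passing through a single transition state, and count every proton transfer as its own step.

Step 1: Protonation of the alkene by HCl: the π bond acts as the nucleophile and picks up H⁺, giving the more stable (Markovnikov) secondary carbocation. The H–Cl bond breaks heterolytically, releasing Cl⁻.
(No 1,2-shift: no single shift to an adjacent carbon would give a more stable cation.)
Step 2: Cl⁻ captures the cation: a lone pair on Cl⁻ fills the empty p orbital, producing the alkyl halide product.
Total: 2 elementary steps.

2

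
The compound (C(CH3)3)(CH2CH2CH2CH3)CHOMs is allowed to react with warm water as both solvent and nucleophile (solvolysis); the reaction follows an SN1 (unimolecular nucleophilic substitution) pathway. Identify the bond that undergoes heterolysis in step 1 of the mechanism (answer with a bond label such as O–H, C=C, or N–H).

C–O

Step 1: The C–O bond breaks with both electrons going to the mesylate; MsO⁻ leaves and a secondary carbocation remains.
The bond broken in this step is the C–O bond.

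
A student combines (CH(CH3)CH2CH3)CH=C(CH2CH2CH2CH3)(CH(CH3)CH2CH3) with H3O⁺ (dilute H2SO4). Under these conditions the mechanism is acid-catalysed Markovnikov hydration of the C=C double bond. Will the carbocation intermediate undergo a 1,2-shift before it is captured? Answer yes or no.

The first-formed carbocation is tertiary.
No single 1,2-shift to an adjacent carbon would produce a more-substituted cation than the one already present, so no rearrangement occurs.

no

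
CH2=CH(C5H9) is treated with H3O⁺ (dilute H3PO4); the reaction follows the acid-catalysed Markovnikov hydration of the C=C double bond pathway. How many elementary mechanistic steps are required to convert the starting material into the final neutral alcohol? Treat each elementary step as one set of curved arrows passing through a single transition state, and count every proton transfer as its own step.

Step 1: Protonation of the alkene by H3O⁺: the π bond acts as the nucleophile and picks up H⁺, giving the more stable (Markovnikov) secondary carbocation. H2O is released.
Step 2: A hydride (H with its bonding pair) migrates from the adjacent cyclopentyl carbon to the cationic centre — a 1,2-hydride shift — upgrading the secondary cation to a tertiary one.
Step 3: A lone pair on the oxygen of H2O attacks the carbocation, forming a C–O bond and an oxonium ion (a protonated alcohol).
Step 4: H2O removes a proton from the oxonium oxygen, regenerating H3O⁺ and giving the neutral alcohol.
Total: 4 elementary steps.

4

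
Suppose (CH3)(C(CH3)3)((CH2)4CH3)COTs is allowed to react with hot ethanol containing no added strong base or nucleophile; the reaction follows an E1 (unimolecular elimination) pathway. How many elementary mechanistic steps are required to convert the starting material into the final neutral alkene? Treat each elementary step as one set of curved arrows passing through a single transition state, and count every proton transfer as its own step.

Step 1: The C–O bond breaks with both electrons going to the tosylate; TsO⁻ leaves and a tertiary carbocation remains.
(No 1,2-shift: no single shift to an adjacent carbon would give a more stable cation.)
Step 2: An ethanol molecule (solvent) deprotonates a β-carbon; as the C–H bond breaks, those electrons form the new alkene π bond.
Total: 2 elementary steps.

2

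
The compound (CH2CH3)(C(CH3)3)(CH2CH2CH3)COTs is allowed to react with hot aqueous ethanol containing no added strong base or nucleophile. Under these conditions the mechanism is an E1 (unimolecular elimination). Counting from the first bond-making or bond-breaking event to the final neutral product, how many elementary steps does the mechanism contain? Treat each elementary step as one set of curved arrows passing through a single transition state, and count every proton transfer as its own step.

Step 1: Unassisted departure of TsO⁻ (taking the C–O bonding pair) generates a tertiary carbocation.
(No 1,2-shift: no single shift to an adjacent carbon would give a more stable cation.)
Step 2: Loss of a β-proton to a water (or ethanol) molecule of the solvent: the C–H bonding pair collapses toward the cationic carbon to form the C=C π bond, yielding the alkene.
Total: 2 elementary steps.

2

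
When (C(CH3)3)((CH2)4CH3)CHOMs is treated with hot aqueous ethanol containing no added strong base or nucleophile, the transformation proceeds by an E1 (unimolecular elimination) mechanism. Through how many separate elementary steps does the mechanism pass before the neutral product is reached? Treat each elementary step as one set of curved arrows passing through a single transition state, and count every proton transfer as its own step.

3

Step 1: Ionisation: the C–O σ-bond cleaves heterolytically; both bonding electrons depart with MsO⁻, leaving a secondary carbocation at the α-carbon.
Step 2: A methyl group with its bonding pair migrates from the adjacent tert-butyl carbon to the cationic centre — a 1,2-methyl shift — upgrading the secondary cation to a tertiary one.
Step 3: A weak base (a water (or ethanol) molecule from the solvent) removes a proton from a carbon adjacent to the cationic centre; the electrons of that C–H bond become the new π(C=C) bond, giving the alkene.
Total: 3 elementary steps.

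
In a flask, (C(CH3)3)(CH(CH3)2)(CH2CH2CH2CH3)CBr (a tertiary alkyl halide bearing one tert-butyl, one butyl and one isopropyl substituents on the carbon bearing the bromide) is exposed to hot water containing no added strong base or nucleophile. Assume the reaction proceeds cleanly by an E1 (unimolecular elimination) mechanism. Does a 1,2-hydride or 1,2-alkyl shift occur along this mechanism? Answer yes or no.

The first-formed carbocation is tertiary.
No single 1,2-shift to an adjacent carbon would produce a more-substituted cation than the one already present, so no rearrangement occurs.

no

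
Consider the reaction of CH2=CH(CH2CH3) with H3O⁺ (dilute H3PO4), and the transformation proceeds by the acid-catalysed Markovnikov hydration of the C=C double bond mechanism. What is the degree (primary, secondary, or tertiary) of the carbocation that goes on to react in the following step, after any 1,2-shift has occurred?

Step 1: Electrophilic addition begins with the π(C=C) electrons forming a bond to the proton of H3O⁺. Following Markovnikov's rule, the resulting cation is secondary. H2O is released.
No single 1,2-shift to an adjacent carbon would give a more-substituted cation, so no rearrangement occurs.

secondary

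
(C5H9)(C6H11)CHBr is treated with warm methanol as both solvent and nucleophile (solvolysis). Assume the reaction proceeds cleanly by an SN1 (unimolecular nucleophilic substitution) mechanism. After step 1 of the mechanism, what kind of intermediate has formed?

Step 1: The C–Br bond breaks with both electrons going to the bromide; Br⁻ leaves and a secondary carbocation remains.
After step 1 the species present is a secondary carbocation.

secondary carbocation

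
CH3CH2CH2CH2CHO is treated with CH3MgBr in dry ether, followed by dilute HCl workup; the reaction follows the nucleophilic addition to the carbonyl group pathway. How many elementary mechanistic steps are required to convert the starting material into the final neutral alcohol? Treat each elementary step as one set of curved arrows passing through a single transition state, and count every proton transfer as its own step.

2

Step 1: Nucleophilic addition: the carbanion-like carbon of CH3MgBr adds to the carbonyl carbon, pushing the π(C=O) electron pair onto oxygen and giving a tetrahedral alkoxide.
Step 2: Protonation of the alkoxide by dilute HCl workup furnishes an alcohol.
Total: 2 elementary steps.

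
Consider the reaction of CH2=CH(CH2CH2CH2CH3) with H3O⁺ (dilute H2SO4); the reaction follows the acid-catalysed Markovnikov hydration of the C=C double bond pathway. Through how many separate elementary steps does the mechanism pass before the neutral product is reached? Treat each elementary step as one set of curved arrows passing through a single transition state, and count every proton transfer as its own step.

Step 1: The π electrons of the C=C bond attack a proton of H3O⁺; Markovnikov addition places the new C–H on the less-substituted alkene carbon, so the positive charge ends up on the more-substituted carbon — a secondary carbocation. H2O is released.
(No 1,2-shift: no single shift to an adjacent carbon would give a more stable cation.)
Step 2: Nucleophilic capture of the cation by H2O produces the protonated alcohol (an oxonium ion).
Step 3: H2O removes a proton from the oxonium oxygen, regenerating H3O⁺ and giving the neutral alcohol.
Total: 3 elementary steps.

3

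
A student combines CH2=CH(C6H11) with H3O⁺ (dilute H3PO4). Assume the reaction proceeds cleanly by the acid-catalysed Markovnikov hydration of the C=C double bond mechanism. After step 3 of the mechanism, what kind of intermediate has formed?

oxonium ion

Step 1: Electrophilic addition begins with the π(C=C) electrons forming a bond to the proton of H3O⁺. Following Markovnikov's rule, the resulting cation is secondary. H2O is released.
Step 2: Carbocation rearrangement: a 1,2-hydride shift from the adjacent cyclohexyl carbon converts the initially-formed secondary cation into the more stable tertiary cation.
Step 3: A lone pair on the oxygen of H2O attacks the carbocation, forming a C–O bond and an oxonium ion (a protonated alcohol).
After step 3 the species present is an oxonium ion.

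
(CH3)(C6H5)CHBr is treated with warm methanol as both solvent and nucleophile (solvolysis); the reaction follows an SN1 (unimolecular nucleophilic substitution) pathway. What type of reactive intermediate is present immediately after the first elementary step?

secondary carbocation

Step 1: Rate-determining heterolysis of the C–Br bond gives Br⁻ and a secondary carbocation.
After step 1 the species present is a secondary carbocation.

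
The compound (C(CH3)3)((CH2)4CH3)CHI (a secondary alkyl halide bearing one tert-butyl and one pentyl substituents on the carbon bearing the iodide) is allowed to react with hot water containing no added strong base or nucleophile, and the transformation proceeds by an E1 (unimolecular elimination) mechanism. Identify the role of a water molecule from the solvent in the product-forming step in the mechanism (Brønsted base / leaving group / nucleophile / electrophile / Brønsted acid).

Brønsted base

Step 3: Loss of a β-proton to a water molecule of the solvent: the C–H bonding pair collapses toward the cationic carbon to form the C=C π bond, yielding the alkene.
A water molecule from the solvent in the product-forming step accepts a proton in a proton-transfer step — a Brønsted base.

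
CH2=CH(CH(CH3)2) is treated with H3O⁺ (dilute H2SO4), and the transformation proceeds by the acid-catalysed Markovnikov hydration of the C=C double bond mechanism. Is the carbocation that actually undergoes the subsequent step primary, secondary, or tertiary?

Step 1: The π electrons of the C=C bond attack a proton of H3O⁺; Markovnikov addition places the new C–H on the less-substituted alkene carbon, so the positive charge ends up on the more-substituted carbon — a secondary carbocation. H2O is released.
Step 2: A hydride (H with its bonding pair) migrates from the adjacent isopropyl carbon to the cationic centre — a 1,2-hydride shift — upgrading the secondary cation to a tertiary one.
The cation rearranges from secondary to tertiary via a 1,2-hydride shift from the adjacent isopropyl carbon; the tertiary cation is what reacts next.

tertiary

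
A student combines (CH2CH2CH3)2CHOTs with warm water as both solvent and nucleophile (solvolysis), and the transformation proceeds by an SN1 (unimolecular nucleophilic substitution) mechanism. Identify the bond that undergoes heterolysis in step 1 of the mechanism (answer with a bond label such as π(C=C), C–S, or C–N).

Step 1: Unassisted departure of TsO⁻ (taking the C–O bonding pair) generates a secondary carbocation.
The bond broken in this step is the C–O bond.

C–O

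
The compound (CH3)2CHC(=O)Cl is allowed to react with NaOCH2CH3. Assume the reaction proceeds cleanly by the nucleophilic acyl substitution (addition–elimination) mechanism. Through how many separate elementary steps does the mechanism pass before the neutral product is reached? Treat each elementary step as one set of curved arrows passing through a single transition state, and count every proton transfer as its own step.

2

Step 1: A lone pair on the O of CH3CH2O⁻ attacks the electrophilic acyl carbon; the π(C=O) electrons move onto oxygen, giving a tetrahedral intermediate.
Step 2: Elimination step: re-formation of the carbonyl π bond drives out Cl⁻, giving the new acyl compound.
Total: 2 elementary steps.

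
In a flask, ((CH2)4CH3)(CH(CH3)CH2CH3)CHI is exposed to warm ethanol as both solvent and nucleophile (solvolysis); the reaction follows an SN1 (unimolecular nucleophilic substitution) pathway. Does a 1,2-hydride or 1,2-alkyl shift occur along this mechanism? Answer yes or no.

The first-formed carbocation is secondary.
The adjacent sec-butyl carbon already bears 2 other carbon substituents and has a hydrogen to migrate; after a 1,2-hydride shift from that carbon the positive charge sits on a tertiary centre.
Tertiary is more stable than secondary, so the shift occurs.

yes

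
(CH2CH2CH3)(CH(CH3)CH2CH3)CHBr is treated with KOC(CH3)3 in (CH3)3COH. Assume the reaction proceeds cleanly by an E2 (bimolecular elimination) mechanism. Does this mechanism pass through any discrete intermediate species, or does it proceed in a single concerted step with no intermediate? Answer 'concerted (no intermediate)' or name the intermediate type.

Concerted anti-periplanar elimination: (CH3)3CO⁻ abstracts a β-H while Br⁻ leaves, and the C–H electrons become the new C=C π bond — all in a single transition state.
All bond changes occur in one transition state; no discrete intermediate is formed.

concerted (no intermediate)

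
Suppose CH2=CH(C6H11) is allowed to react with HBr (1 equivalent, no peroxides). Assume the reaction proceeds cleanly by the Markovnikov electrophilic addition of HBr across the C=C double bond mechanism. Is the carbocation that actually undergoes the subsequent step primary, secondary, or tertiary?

Step 1: Protonation of the alkene by HBr: the π bond acts as the nucleophile and picks up H⁺, giving the more stable (Markovnikov) secondary carbocation. The H–Br bond breaks heterolytically, releasing Br⁻.
Step 2: A 1,2-hydride shift from the adjacent cyclohexyl carbon moves the positive charge from the secondary centre to an adjacent carbon, generating a more stable tertiary carbocation.
The cation rearranges from secondary to tertiary via a 1,2-hydride shift from the adjacent cyclohexyl carbon; the tertiary cation is what reacts next.

tertiary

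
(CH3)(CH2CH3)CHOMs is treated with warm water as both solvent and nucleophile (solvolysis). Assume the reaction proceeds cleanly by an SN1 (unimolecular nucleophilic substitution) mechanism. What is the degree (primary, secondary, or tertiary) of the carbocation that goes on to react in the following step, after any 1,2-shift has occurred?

secondary

Step 1: Unassisted departure of MsO⁻ (taking the C–O bonding pair) generates a secondary carbocation.
No single 1,2-shift to an adjacent carbon would give a more-substituted cation, so no rearrangement occurs.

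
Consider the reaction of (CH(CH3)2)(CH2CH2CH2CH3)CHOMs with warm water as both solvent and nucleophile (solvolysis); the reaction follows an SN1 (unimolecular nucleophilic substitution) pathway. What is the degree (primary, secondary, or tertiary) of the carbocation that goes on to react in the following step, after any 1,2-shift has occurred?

Step 1: Unassisted departure of MsO⁻ (taking the C–O bonding pair) generates a secondary carbocation.
Step 2: Carbocation rearrangement: a 1,2-hydride shift from the adjacent isopropyl carbon converts the initially-formed secondary cation into the more stable tertiary cation.
The cation rearranges from secondary to tertiary via a 1,2-hydride shift from the adjacent isopropyl carbon; the tertiary cation is what reacts next.

tertiary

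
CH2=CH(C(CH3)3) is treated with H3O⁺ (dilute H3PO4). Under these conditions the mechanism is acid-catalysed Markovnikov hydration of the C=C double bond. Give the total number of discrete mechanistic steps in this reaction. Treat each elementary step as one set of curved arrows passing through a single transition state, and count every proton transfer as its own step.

Step 1: The π electrons of the C=C bond attack a proton of H3O⁺; Markovnikov addition places the new C–H on the less-substituted alkene carbon, so the positive charge ends up on the more-substituted carbon — a secondary carbocation. H2O is released.
Step 2: A methyl group with its bonding pair migrates from the adjacent tert-butyl carbon to the cationic centre — a 1,2-methyl shift — upgrading the secondary cation to a tertiary one.
Step 3: Nucleophilic capture of the cation by H2O produces the protonated alcohol (an oxonium ion).
Step 4: H2O removes a proton from the oxonium oxygen, regenerating H3O⁺ and giving the neutral alcohol.
Total: 4 elementary steps.

4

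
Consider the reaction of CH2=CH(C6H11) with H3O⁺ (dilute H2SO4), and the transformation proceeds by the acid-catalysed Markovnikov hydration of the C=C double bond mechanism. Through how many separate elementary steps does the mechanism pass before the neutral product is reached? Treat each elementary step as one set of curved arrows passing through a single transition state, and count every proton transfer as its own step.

Step 1: The π electrons of the C=C bond attack a proton of H3O⁺; Markovnikov addition places the new C–H on the less-substituted alkene carbon, so the positive charge ends up on the more-substituted carbon — a secondary carbocation. H2O is released.
Step 2: Carbocation rearrangement: a 1,2-hydride shift from the adjacent cyclohexyl carbon converts the initially-formed secondary cation into the more stable tertiary cation.
Step 3: Nucleophilic capture of the cation by H2O produces the protonated alcohol (an oxonium ion).
Step 4: Proton transfer from the O–H of the oxonium ion to H2O completes the catalytic cycle and yields the alcohol.
Total: 4 elementary steps.

4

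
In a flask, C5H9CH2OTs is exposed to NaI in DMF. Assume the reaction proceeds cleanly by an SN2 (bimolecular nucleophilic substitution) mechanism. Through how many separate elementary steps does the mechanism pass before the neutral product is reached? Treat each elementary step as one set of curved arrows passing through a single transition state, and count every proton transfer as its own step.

1

Step 1: The iodide nucleophile donates a lone pair from I to the α-carbon in a backside attack; simultaneously the C–O σ-bond breaks and both of its electrons leave with TsO⁻. One concerted step with inversion of configuration.
Total: 1 elementary step.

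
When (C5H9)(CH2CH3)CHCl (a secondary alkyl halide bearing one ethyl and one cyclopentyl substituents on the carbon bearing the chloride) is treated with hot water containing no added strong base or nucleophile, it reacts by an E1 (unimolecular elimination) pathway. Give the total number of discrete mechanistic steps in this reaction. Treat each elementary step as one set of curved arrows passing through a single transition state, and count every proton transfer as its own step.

3

Step 1: Unassisted departure of Cl⁻ (taking the C–Cl bonding pair) generates a secondary carbocation.
Step 2: Carbocation rearrangement: a 1,2-hydride shift from the adjacent cyclopentyl carbon converts the initially-formed secondary cation into the more stable tertiary cation.
Step 3: A weak base (a water molecule from the solvent) removes a proton from a carbon adjacent to the cationic centre; the electrons of that C–H bond become the new π(C=C) bond, giving the alkene.
Total: 3 elementary steps.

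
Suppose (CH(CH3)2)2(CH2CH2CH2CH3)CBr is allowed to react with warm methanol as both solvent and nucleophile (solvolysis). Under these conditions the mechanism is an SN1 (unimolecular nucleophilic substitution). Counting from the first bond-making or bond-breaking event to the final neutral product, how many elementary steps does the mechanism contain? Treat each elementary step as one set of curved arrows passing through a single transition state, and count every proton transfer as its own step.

3

Step 1: Ionisation: the C–Br σ-bond cleaves heterolytically; both bonding electrons depart with Br⁻, leaving a tertiary carbocation at the α-carbon.
(No 1,2-shift: no single shift to an adjacent carbon would give a more stable cation.)
Step 2: CH3OH donates an oxygen lone pair into the empty p orbital of the cation, giving a protonated ether (an oxonium ion).
Step 3: A second solvent molecule removes the proton on oxygen, giving the neutral ether product.
Total: 3 elementary steps.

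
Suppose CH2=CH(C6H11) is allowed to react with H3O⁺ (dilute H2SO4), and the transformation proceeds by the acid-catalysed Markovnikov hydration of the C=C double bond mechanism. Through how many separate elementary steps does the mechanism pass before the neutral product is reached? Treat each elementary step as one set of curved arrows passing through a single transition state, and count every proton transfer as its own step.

Step 1: Electrophilic addition begins with the π(C=C) electrons forming a bond to the proton of H3O⁺. Following Markovnikov's rule, the resulting cation is secondary. H2O is released.
Step 2: A hydride (H with its bonding pair) migrates from the adjacent cyclohexyl carbon to the cationic centre — a 1,2-hydride shift — upgrading the secondary cation to a tertiary one.
Step 3: A lone pair on the oxygen of H2O attacks the carbocation, forming a C–O bond and an oxonium ion (a protonated alcohol).
Step 4: Proton transfer from the O–H of the oxonium ion to H2O completes the catalytic cycle and yields the alcohol.
Total: 4 elementary steps.

4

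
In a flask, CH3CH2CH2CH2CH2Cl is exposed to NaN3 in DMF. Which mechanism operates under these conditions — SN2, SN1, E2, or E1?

Conditions: a primary substrate with a strong nucleophile in the polar aprotic solvent DMF.
These conditions are the textbook signature of the SN2 pathway.
An unhindered substrate with a strong nucleophile in a polar aprotic solvent favours one-step backside displacement.

SN2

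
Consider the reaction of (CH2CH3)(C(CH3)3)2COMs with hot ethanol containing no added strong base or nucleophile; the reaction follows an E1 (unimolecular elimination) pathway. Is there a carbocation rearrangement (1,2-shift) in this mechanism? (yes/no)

no

The first-formed carbocation is tertiary.
No single 1,2-shift to an adjacent carbon would produce a more-substituted cation than the one already present, so no rearrangement occurs.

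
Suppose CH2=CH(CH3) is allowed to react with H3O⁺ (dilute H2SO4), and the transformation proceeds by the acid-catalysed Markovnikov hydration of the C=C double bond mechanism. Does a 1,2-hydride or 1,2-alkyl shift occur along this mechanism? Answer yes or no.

The first-formed carbocation is secondary.
No single 1,2-shift to an adjacent carbon would produce a more-substituted cation than the one already present, so no rearrangement occurs.

no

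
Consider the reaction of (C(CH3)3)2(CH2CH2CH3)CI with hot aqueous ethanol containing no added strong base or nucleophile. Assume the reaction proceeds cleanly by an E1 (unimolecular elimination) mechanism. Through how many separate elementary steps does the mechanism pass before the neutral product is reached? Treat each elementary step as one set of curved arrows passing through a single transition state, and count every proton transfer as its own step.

Step 1: Rate-determining heterolysis of the C–I bond gives I⁻ and a tertiary carbocation.
(No 1,2-shift: no single shift to an adjacent carbon would give a more stable cation.)
Step 2: A water (or ethanol) molecule (solvent) deprotonates a β-carbon; as the C–H bond breaks, those electrons form the new alkene π bond.
Total: 2 elementary steps.

2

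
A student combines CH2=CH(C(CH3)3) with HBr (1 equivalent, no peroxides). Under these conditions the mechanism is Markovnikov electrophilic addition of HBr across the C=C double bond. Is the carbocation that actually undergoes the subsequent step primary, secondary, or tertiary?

Step 1: The π electrons of the C=C bond attack a proton of HBr; Markovnikov addition places the new C–H on the less-substituted alkene carbon, so the positive charge ends up on the more-substituted carbon — a secondary carbocation. The H–Br bond breaks heterolytically, releasing Br⁻.
Step 2: A methyl group with its bonding pair migrates from the adjacent tert-butyl carbon to the cationic centre — a 1,2-methyl shift — upgrading the secondary cation to a tertiary one.
The cation rearranges from secondary to tertiary via a 1,2-methyl shift from the adjacent tert-butyl carbon; the tertiary cation is what reacts next.

tertiary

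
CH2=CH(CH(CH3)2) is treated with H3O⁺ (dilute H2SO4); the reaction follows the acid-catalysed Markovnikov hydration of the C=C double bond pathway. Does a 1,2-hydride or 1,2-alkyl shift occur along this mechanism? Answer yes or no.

yes

The first-formed carbocation is secondary.
The adjacent isopropyl carbon already bears 2 other carbon substituents and has a hydrogen to migrate; after a 1,2-hydride shift from that carbon the positive charge sits on a tertiary centre.
Tertiary is more stable than secondary, so the shift occurs.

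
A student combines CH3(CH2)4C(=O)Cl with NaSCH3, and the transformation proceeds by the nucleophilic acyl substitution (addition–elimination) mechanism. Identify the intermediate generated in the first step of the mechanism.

Step 1: Nucleophilic addition of CH3S⁻ to the acyl carbon breaks the π(C=O) bond and yields a tetrahedral, anionic intermediate.
After step 1 the species present is a tetrahedral intermediate.

tetrahedral intermediate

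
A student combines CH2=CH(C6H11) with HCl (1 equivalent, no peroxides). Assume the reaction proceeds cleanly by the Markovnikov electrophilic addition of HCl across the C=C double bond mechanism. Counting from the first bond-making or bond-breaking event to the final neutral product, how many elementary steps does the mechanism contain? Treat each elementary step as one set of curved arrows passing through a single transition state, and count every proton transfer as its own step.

3

Step 1: The π electrons of the C=C bond attack a proton of HCl; Markovnikov addition places the new C–H on the less-substituted alkene carbon, so the positive charge ends up on the more-substituted carbon — a secondary carbocation. The H–Cl bond breaks heterolytically, releasing Cl⁻.
Step 2: Carbocation rearrangement: a 1,2-hydride shift from the adjacent cyclohexyl carbon converts the initially-formed secondary cation into the more stable tertiary cation.
Step 3: The Cl⁻ anion donates a lone pair to the carbocation, forming the new C–Cl σ-bond and giving the neutral alkyl halide.
Total: 3 elementary steps.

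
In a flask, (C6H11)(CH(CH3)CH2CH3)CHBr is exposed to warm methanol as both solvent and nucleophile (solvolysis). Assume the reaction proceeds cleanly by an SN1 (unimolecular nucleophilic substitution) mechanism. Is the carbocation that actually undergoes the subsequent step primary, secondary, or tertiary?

Step 1: Ionisation: the C–Br σ-bond cleaves heterolytically; both bonding electrons depart with Br⁻, leaving a secondary carbocation at the α-carbon.
Step 2: A hydride (H with its bonding pair) migrates from the adjacent cyclohexyl carbon to the cationic centre — a 1,2-hydride shift — upgrading the secondary cation to a tertiary one.
The cation rearranges from secondary to tertiary via a 1,2-hydride shift from the adjacent cyclohexyl carbon; the tertiary cation is what reacts next.

tertiary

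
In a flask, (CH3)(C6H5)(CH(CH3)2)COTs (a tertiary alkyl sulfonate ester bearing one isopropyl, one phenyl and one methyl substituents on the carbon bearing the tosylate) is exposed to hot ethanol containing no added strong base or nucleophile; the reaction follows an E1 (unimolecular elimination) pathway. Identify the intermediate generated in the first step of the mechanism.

tertiary carbocation

Step 1: Unassisted departure of TsO⁻ (taking the C–O bonding pair) generates a tertiary carbocation.
After step 1 the species present is a tertiary carbocation.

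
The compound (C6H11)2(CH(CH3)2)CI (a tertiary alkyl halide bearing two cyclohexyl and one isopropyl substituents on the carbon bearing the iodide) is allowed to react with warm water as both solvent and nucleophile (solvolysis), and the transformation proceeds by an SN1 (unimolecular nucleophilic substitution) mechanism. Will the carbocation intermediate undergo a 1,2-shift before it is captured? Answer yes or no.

The first-formed carbocation is tertiary.
No single 1,2-shift to an adjacent carbon would produce a more-substituted cation than the one already present, so no rearrangement occurs.

no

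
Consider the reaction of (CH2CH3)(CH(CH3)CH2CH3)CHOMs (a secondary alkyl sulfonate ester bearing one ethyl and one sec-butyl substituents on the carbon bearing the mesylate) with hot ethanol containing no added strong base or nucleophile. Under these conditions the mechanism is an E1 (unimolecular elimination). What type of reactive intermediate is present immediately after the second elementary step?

Step 1: The C–O bond breaks with both electrons going to the mesylate; MsO⁻ leaves and a secondary carbocation remains.
Step 2: A 1,2-hydride shift from the adjacent sec-butyl carbon moves the positive charge from the secondary centre to an adjacent carbon, generating a more stable tertiary carbocation.
After step 2 the species present is a tertiary carbocation.

tertiary carbocation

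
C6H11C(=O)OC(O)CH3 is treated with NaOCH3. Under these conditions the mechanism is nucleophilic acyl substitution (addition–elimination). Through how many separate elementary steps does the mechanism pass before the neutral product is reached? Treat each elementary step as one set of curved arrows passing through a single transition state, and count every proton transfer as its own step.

Step 1: Nucleophilic addition of CH3O⁻ to the acyl carbon breaks the π(C=O) bond and yields a tetrahedral, anionic intermediate.
Step 2: Collapse of the tetrahedral intermediate: the alkoxide oxygen pushes its lone pair back to re-form C=O while CH3CO2⁻ leaves.
Total: 2 elementary steps.

2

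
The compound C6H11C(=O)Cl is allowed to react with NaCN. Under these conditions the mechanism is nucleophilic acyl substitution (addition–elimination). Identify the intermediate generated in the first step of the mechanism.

tetrahedral intermediate

Step 1: Nucleophilic addition of CN⁻ to the acyl carbon breaks the π(C=O) bond and yields a tetrahedral, anionic intermediate.
After step 1 the species present is a tetrahedral intermediate.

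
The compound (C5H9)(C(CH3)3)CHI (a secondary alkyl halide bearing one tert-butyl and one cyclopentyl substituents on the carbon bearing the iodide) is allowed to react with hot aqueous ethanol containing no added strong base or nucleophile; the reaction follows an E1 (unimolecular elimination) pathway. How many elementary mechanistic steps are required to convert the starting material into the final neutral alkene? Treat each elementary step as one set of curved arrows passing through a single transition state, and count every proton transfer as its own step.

3

Step 1: Ionisation: the C–I σ-bond cleaves heterolytically; both bonding electrons depart with I⁻, leaving a secondary carbocation at the α-carbon.
Step 2: A 1,2-hydride shift from the adjacent cyclopentyl carbon moves the positive charge from the secondary centre to an adjacent carbon, generating a more stable tertiary carbocation.
Step 3: A weak base (a water (or ethanol) molecule from the solvent) removes a proton from a carbon adjacent to the cationic centre; the electrons of that C–H bond become the new π(C=C) bond, giving the alkene.
Total: 3 elementary steps.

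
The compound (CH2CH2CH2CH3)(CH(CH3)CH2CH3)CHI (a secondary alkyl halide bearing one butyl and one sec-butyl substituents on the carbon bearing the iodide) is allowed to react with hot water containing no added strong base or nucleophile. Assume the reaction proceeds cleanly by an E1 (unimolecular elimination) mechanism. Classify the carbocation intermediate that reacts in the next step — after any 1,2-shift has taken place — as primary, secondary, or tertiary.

Step 1: Unassisted departure of I⁻ (taking the C–I bonding pair) generates a secondary carbocation.
Step 2: A 1,2-hydride shift from the adjacent sec-butyl carbon moves the positive charge from the secondary centre to an adjacent carbon, generating a more stable tertiary carbocation.
The cation rearranges from secondary to tertiary via a 1,2-hydride shift from the adjacent sec-butyl carbon; the tertiary cation is what reacts next.

tertiary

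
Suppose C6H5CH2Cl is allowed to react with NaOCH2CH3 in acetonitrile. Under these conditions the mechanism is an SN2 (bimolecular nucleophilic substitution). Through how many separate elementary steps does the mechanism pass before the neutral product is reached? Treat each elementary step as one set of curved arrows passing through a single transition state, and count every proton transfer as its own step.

Step 1: Backside attack by CH3CH2O⁻ on the carbon bearing the chloride: the new C–O bond forms as the C–Cl bond breaks, with Walden inversion at carbon.
Total: 1 elementary step.

1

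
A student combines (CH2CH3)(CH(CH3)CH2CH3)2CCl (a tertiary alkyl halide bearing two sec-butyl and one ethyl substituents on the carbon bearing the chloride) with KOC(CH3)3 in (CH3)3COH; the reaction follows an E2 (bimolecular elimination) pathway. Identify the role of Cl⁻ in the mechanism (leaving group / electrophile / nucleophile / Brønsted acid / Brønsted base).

leaving group

Step 1: Concerted anti-periplanar elimination: (CH3)3CO⁻ abstracts a β-H while Cl⁻ leaves, and the C–H electrons become the new C=C π bond — all in a single transition state.
Cl⁻ departs with both electrons of the breaking σ-bond — that is the definition of a leaving group.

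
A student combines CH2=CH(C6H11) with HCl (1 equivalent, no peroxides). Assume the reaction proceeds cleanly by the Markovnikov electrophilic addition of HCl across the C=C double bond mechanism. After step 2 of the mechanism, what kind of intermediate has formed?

Step 1: Protonation of the alkene by HCl: the π bond acts as the nucleophile and picks up H⁺, giving the more stable (Markovnikov) secondary carbocation. The H–Cl bond breaks heterolytically, releasing Cl⁻.
Step 2: Carbocation rearrangement: a 1,2-hydride shift from the adjacent cyclohexyl carbon converts the initially-formed secondary cation into the more stable tertiary cation.
After step 2 the species present is a tertiary carbocation.

tertiary carbocation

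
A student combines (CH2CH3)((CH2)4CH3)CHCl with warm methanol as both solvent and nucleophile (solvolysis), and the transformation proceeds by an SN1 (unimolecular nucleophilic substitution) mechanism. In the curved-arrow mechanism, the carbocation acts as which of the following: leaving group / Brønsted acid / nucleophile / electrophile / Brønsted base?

Step 2: A lone pair on the oxygen of CH3OH attacks the carbocation, forming a new C–O σ-bond and an oxonium ion.
The carbocation accepts an electron pair into an empty or π* orbital — it is the electrophile.

electrophile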